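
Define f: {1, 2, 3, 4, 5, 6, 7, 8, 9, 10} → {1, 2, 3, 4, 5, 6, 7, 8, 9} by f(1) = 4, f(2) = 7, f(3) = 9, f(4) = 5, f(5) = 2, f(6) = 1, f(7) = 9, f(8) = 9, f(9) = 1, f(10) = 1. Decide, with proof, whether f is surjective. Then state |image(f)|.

No element maps to 3, so f is not surjective.
The image of f is {1, 2, 4, 5, 7, 9}, which has 6 elements.

6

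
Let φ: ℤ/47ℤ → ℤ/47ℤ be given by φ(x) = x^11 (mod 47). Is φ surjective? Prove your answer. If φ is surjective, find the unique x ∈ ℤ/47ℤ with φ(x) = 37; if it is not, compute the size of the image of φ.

Since 47 is prime, the nonzero elements of ℤ/47ℤ form a cyclic group of order 46.
As gcd(11, 46) = 1, raising to the 11th power is a bijection on this group: if s^11 ≡ t^11 then (st^{−1})^11 = 1, and the only element of order dividing gcd(11, 46) = 1 is 1, so s = t.
With φ(0) = 0 this makes φ injective on all of ℤ/47ℤ, hence bijective (finite equal-size domain and codomain). In particular φ is surjective.
Since φ is surjective, we find the preimage of 37. The inverse of x ↦ x^11 on (ℤ/47ℤ)^× is x ↦ x^21, because 11·21 = 231 = 5·46 + 1 ≡ 1 (mod 46) and x^{46} = 1 for x ≠ 0 (Fermat). So φ⁻¹(37) = 37^21 mod 47.
Repeated squaring mod 47: 37^1 ≡ 37, 37^2 ≡ 37² = 1369 ≡ 6, 37^4 ≡ 6² = 36, 37^8 ≡ 36² = 1296 ≡ 27, 37^16 ≡ 27² = 729 ≡ 24. Since 21 = 16 + 4 + 1, 37^21 ≡ 24·36·37: 24·36 = 864 ≡ 18, then 18·37 = 666 ≡ 8. So 37^21 ≡ 8 (mod 47).
Hence φ⁻¹(37) = 8.

8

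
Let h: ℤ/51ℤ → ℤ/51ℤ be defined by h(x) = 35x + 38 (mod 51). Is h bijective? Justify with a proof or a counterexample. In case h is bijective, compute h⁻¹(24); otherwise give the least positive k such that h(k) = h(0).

By definition, injectivity means: for all u, v in the domain, h(u) = h(v) implies u = v.
Suppose h(u) = h(v) in ℤ/51ℤ. Then 35u + 38 ≡ 35v + 38 (mod 51), hence 35(u − v) ≡ 0 (mod 51).
Since gcd(35, 51) = 1, 35 is invertible modulo 51, thus u − v ≡ 0 (mod 51), i.e. u = v.
We now compute 35⁻¹ mod 51 explicitly. Euclid's algorithm: 51 = 1·35 + 16, 35 = 2·16 + 3, 16 = 5·3 + 1; back-substituting gives 1 = 35·35 − 24·51, so 35⁻¹ ≡ 35 (mod 51).
For any y ∈ ℤ/51ℤ, x = 35(y − 38) mod 51 satisfies h(x) = 35·35(y − 38) + 38 ≡ y (since 35·35 ≡ 1 mod 51). So every y has a preimage.
So h is bijective.
Since h is bijective, we compute h⁻¹(24): solve 35x + 38 ≡ 24 (mod 51), i.e. 35x ≡ 37 (mod 51).
Multiplying by 35⁻¹ = 35 gives x ≡ 35·37 = 1295 = 25·51 + 20 ≡ 20 (mod 51).
Check: h(20) = 35·20 + 38 = 738 = 14·51 + 24 ≡ 24 (mod 51).

20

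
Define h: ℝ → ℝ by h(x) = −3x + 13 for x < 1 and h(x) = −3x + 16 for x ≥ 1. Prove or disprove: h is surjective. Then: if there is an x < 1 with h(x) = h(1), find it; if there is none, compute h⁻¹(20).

0

Both pieces are strictly decreasing (slopes −3 and −3), so each is injective on its own interval.
The left piece maps (−∞, 1) onto (10, ∞); the right piece maps [1, ∞) onto (−∞, 13].
The union (10, ∞) ∪ (−∞, 13] covers ℝ, so h is surjective.
For the follow-up: the images overlap, so an x < 1 with h(x) = h(1) exists. h(1) = 13; solving −3x + 13 = 13 for x < 1 gives x = (13 − 13)/(−3) = 0.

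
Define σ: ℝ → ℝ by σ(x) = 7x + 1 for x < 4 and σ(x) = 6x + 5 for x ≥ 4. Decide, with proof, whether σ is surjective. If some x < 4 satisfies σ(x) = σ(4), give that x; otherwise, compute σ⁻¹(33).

Both pieces are strictly increasing (slopes 7 and 6), so each is injective on its own interval.
The left piece maps (−∞, 4) onto (−∞, 29); the right piece maps [4, ∞) onto [29, ∞).
These images together cover ℝ, so σ is surjective.
Because the two images are disjoint, no x < 4 has σ(x) = σ(4), so we compute σ⁻¹(33): 33 lies in [29, ∞), so solve 6x + 5 = 33: x = (33 − 5)/6 = 14/3.

14/3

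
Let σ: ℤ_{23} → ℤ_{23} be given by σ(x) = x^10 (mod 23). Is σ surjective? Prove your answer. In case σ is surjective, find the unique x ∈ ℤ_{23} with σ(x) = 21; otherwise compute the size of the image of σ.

12

σ(11): Repeated squaring mod 23: 11^1 ≡ 11, 11^2 ≡ 11² = 121 ≡ 6, 11^4 ≡ 6² = 36 ≡ 13, 11^8 ≡ 13² = 169 ≡ 8. Since 10 = 8 + 2, 11^10 ≡ 8·6: 8·6 = 48 ≡ 2. So 11^10 ≡ 2 (mod 23).
σ(12): Repeated squaring mod 23: 12^1 ≡ 12, 12^2 ≡ 12² = 144 ≡ 6, 12^4 ≡ 6² = 36 ≡ 13, 12^8 ≡ 13² = 169 ≡ 8. Since 10 = 8 + 2, 12^10 ≡ 8·6: 8·6 = 48 ≡ 2. So 12^10 ≡ 2 (mod 23).
So σ(11) = σ(12) = 2 while 11 ≠ 12, so σ is not injective.
A non-injective map from the 23-element set ℤ_{23} to itself takes at most 22 distinct values, so it cannot be surjective. Hence σ is not surjective.
Since σ is not surjective, we determine |image(σ)|. Computing x^10 mod 23 for each x (by repeated squaring, reducing mod 23 at every step), the values σ(0), σ(1), …, σ(22) are: 0, 1, 12, 8, 6, 9, 4, 13, 3, 18, 16, 2, 2, 16, 18, 3, 13, 4, 9, 6, 8, 12, 1.
The distinct values are {0, 1, 2, 3, 4, 6, 8, 9, 12, 13, 16, 18}; there are 12 of them.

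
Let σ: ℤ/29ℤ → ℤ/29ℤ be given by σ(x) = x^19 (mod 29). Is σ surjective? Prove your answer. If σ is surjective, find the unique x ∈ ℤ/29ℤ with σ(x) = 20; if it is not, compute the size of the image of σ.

Since 29 is prime, the nonzero elements of ℤ/29ℤ form a cyclic group of order 28.
As gcd(19, 28) = 1, raising to the 19th power is a bijection on this group: if s^19 ≡ t^19 then (st^{−1})^19 = 1, and the only element of order dividing gcd(19, 28) = 1 is 1, so s = t.
With σ(0) = 0 this makes σ injective on all of ℤ/29ℤ, hence bijective (finite equal-size domain and codomain). In particular σ is surjective.
Since σ is surjective, we find the preimage of 20. The inverse of x ↦ x^19 on (ℤ/29ℤ)^× is x ↦ x^3, because 19·3 = 57 = 2·28 + 1 ≡ 1 (mod 28) and x^{28} = 1 for x ≠ 0 (Fermat). So σ⁻¹(20) = 20^3 mod 29.
Repeated squaring mod 29: 20^1 ≡ 20, 20^2 ≡ 20² = 400 ≡ 23. Since 3 = 2 + 1, 20^3 ≡ 23·20: 23·20 = 460 ≡ 25. So 20^3 ≡ 25 (mod 29).
Hence σ⁻¹(20) = 25.

25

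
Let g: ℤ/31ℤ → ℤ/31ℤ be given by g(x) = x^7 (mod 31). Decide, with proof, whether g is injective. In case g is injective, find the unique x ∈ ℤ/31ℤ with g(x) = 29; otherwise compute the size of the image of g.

23

Since 31 is prime, the nonzero elements of ℤ/31ℤ form a cyclic group of order 30.
As gcd(7, 30) = 1, raising to the 7th power is a bijection on this group: if s^7 ≡ t^7 then (st^{−1})^7 = 1, and the only element of order dividing gcd(7, 30) = 1 is 1, so s = t.
With g(0) = 0 this makes g injective on all of ℤ/31ℤ, hence bijective (finite equal-size domain and codomain). In particular g is injective.
Since g is injective, we find the preimage of 29. The inverse of x ↦ x^7 on (ℤ/31ℤ)^× is x ↦ x^13, because 7·13 = 91 = 3·30 + 1 ≡ 1 (mod 30) and x^{30} = 1 for x ≠ 0 (Fermat). So g⁻¹(29) = 29^13 mod 31.
Repeated squaring mod 31: 29^1 ≡ 29, 29^2 ≡ 29² = 841 ≡ 4, 29^4 ≡ 4² = 16, 29^8 ≡ 16² = 256 ≡ 8. Since 13 = 8 + 4 + 1, 29^13 ≡ 8·16·29: 8·16 = 128 ≡ 4, then 4·29 = 116 ≡ 23. So 29^13 ≡ 23 (mod 31).
Hence g⁻¹(29) = 23.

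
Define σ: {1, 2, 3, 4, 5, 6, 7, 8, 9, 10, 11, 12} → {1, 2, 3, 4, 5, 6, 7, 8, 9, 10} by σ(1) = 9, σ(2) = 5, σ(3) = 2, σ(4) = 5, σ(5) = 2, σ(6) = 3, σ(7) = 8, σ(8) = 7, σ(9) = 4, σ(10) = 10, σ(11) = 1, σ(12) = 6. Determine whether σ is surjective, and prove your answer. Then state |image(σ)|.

Every element of the codomain has a preimage: 1 = σ(11), 2 = σ(3), 3 = σ(6), 4 = σ(9), 5 = σ(2), 6 = σ(12), 7 = σ(8), 8 = σ(7), 9 = σ(1), 10 = σ(10).
So σ is surjective.
The image of σ is {1, 2, 3, 4, 5, 6, 7, 8, 9, 10}, which has 10 elements.

10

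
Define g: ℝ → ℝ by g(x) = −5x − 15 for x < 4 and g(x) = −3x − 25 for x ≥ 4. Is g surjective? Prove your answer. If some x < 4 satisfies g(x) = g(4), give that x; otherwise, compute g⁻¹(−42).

Both pieces are strictly decreasing (slopes −5 and −3), so each is injective on its own interval.
The left piece maps (−∞, 4) onto (−35, ∞); the right piece maps [4, ∞) onto (−∞, −37].
The union (−35, ∞) ∪ (−∞, −37] omits the interval between −35 and −37; in particular −35 has no preimage. So g is not surjective.
Because the two images are disjoint, no x < 4 has g(x) = g(4), so we compute g⁻¹(−42): −42 lies in (−∞, −37], so solve −3x − 25 = −42: x = (−42 + 25)/(−3) = 17/3.

17/3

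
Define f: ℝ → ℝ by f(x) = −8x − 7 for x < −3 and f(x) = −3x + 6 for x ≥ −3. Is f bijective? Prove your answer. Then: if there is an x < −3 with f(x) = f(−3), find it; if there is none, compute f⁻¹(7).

Both pieces are strictly decreasing (slopes −8 and −3), so each is injective on its own interval.
The left piece maps (−∞, −3) onto (17, ∞); the right piece maps [−3, ∞) onto (−∞, 15].
The images leave a gap (17 has no preimage), so f is not surjective, hence not bijective.
Because the two images are disjoint, no x < −3 has f(x) = f(−3), so we compute f⁻¹(7): 7 lies in (−∞, 15], so solve −3x + 6 = 7: x = (7 − 6)/(−3) = −1/3.

-1/3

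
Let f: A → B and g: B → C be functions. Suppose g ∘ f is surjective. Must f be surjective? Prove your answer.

No. Take A = {1}, B = {1, 2, 3, 4}, C = {1}, f(a) = 1 for every a ∈ A, and g(b) = 1 for every b ∈ B.
Then g ∘ f is surjective onto {1}, but 4 ∈ B has no preimage under f, so f is not surjective.

not surjective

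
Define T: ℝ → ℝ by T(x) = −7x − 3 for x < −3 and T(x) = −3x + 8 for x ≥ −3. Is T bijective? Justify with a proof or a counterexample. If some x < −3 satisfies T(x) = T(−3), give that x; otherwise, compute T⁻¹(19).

-22/7

Both pieces are strictly decreasing (slopes −7 and −3), so each is injective on its own interval.
The left piece maps (−∞, −3) onto (18, ∞); the right piece maps [−3, ∞) onto (−∞, 17].
The images leave a gap (18 has no preimage), so T is not surjective, hence not bijective.
Because the two images are disjoint, no x < −3 has T(x) = T(−3), so we compute T⁻¹(19): 19 lies in (18, ∞), so solve −7x − 3 = 19: x = (19 + 3)/(−7) = −22/7.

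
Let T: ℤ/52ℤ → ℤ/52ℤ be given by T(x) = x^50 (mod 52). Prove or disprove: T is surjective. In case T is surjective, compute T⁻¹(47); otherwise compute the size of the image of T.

14

T(12): Repeated squaring mod 52: 12^1 ≡ 12, 12^2 ≡ 12² = 144 ≡ 40, 12^4 ≡ 40² = 1600 ≡ 40, 12^8 ≡ 40² = 1600 ≡ 40, 12^16 ≡ 40² = 1600 ≡ 40, 12^32 ≡ 40² = 1600 ≡ 40. Since 50 = 32 + 16 + 2, 12^50 ≡ 40·40·40: 40·40 = 1600 ≡ 40, then 40·40 = 1600 ≡ 40. So 12^50 ≡ 40 (mod 52).
T(14): Repeated squaring mod 52: 14^1 ≡ 14, 14^2 ≡ 14² = 196 ≡ 40, 14^4 ≡ 40² = 1600 ≡ 40, 14^8 ≡ 40² = 1600 ≡ 40, 14^16 ≡ 40² = 1600 ≡ 40, 14^32 ≡ 40² = 1600 ≡ 40. Since 50 = 32 + 16 + 2, 14^50 ≡ 40·40·40: 40·40 = 1600 ≡ 40, then 40·40 = 1600 ≡ 40. So 14^50 ≡ 40 (mod 52).
So T(12) = T(14) = 40 while 12 ≠ 14, hence T is not injective.
A non-injective map from the 52-element set ℤ/52ℤ to itself takes at most 51 distinct values, so it cannot be surjective. Hence T is not surjective.
Since T is not surjective, we determine |image(T)|. Computing x^50 mod 52 for each x (by repeated squaring, reducing mod 52 at every step), the values T(0), T(1), …, T(51) are: 0, 1, 4, 9, 16, 25, 36, 49, 12, 29, 48, 17, 40, 13, 40, 17, 48, 29, 12, 49, 36, 25, 16, 9, 4, 1, 0, 1, 4, 9, 16, 25, 36, 49, 12, 29, 48, 17, 40, 13, 40, 17, 48, 29, 12, 49, 36, 25, 16, 9, 4, 1.
The distinct values are {0, 1, 4, 9, 12, 13, 16, 17, 25, 29, 36, 40, 48, 49}; there are 14 of them.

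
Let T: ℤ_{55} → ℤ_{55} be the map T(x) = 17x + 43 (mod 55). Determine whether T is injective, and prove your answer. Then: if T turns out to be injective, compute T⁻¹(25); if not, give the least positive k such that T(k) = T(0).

If T(a) = T(b), then 17a ≡ 17b (mod 55). Because gcd(17, 55) = 1, we may cancel 17 to get a ≡ b (mod 55).
Thus T is injective.
We now compute 17⁻¹ mod 55 explicitly. Euclid's algorithm: 55 = 3·17 + 4, 17 = 4·4 + 1; back-substituting gives 1 = 13·17 − 4·55, so 17⁻¹ ≡ 13 (mod 55).
Since T is injective, we compute T⁻¹(25): solve 17x + 43 ≡ 25 (mod 55), i.e. 17x ≡ 37 (mod 55).
Multiplying by 17⁻¹ = 13 gives x ≡ 13·37 = 481 = 8·55 + 41 ≡ 41 (mod 55).
Check: T(41) = 17·41 + 43 = 740 = 13·55 + 25 ≡ 25 (mod 55).

41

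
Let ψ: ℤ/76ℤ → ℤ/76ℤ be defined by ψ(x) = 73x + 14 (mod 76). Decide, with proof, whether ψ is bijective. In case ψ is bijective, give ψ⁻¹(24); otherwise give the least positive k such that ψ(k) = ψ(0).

22

Suppose ψ(u) = ψ(v) in ℤ/76ℤ. Then 73u + 14 ≡ 73v + 14 (mod 76), therefore 73(u − v) ≡ 0 (mod 76).
Since gcd(73, 76) = 1, 73 is invertible modulo 76, hence u − v ≡ 0 (mod 76), i.e. u = v.
We now compute 73⁻¹ mod 76 explicitly. Euclid's algorithm: 76 = 1·73 + 3, 73 = 24·3 + 1; back-substituting gives 1 = 25·73 − 24·76, so 73⁻¹ ≡ 25 (mod 76).
For any y ∈ ℤ/76ℤ, x = 25(y − 14) mod 76 satisfies ψ(x) = 73·25(y − 14) + 14 ≡ y (since 73·25 ≡ 1 mod 76). So every y has a preimage.
So ψ is bijective.
Since ψ is bijective, we compute ψ⁻¹(24): solve 73x + 14 ≡ 24 (mod 76), i.e. 73x ≡ 10 (mod 76).
Multiplying by 73⁻¹ = 25 gives x ≡ 25·10 = 250 = 3·76 + 22 ≡ 22 (mod 76).
Check: ψ(22) = 73·22 + 14 = 1620 = 21·76 + 24 ≡ 24 (mod 76).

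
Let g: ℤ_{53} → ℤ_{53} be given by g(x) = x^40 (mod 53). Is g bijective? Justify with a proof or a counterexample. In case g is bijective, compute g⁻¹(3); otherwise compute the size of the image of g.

14

g(2): Repeated squaring mod 53: 2^1 ≡ 2, 2^2 ≡ 2² = 4, 2^4 ≡ 4² = 16, 2^8 ≡ 16² = 256 ≡ 44, 2^16 ≡ 44² = 1936 ≡ 28, 2^32 ≡ 28² = 784 ≡ 42. Since 40 = 32 + 8, 2^40 ≡ 42·44: 42·44 = 1848 ≡ 46. So 2^40 ≡ 46 (mod 53).
g(7): Repeated squaring mod 53: 7^1 ≡ 7, 7^2 ≡ 7² = 49, 7^4 ≡ 49² = 2401 ≡ 16, 7^8 ≡ 16² = 256 ≡ 44, 7^16 ≡ 44² = 1936 ≡ 28, 7^32 ≡ 28² = 784 ≡ 42. Since 40 = 32 + 8, 7^40 ≡ 42·44: 42·44 = 1848 ≡ 46. So 7^40 ≡ 46 (mod 53).
So g(2) = g(7) = 46 while 2 ≠ 7, therefore g is not injective, hence not bijective.
Since g is not bijective, we determine |image(g)|. Computing x^40 mod 53 for each x (by repeated squaring, reducing mod 53 at every step), the values g(0), g(1), …, g(52) are: 0, 1, 46, 16, 49, 44, 47, 46, 28, 44, 10, 42, 42, 13, 49, 15, 16, 36, 10, 13, 36, 47, 24, 1, 24, 28, 15, 15, 28, 24, 1, 24, 47, 36, 13, 10, 36, 16, 15, 49, 13, 42, 42, 10, 44, 28, 46, 47, 44, 49, 16, 46, 1.
The distinct values are {0, 1, 10, 13, 15, 16, 24, 28, 36, 42, 44, 46, 47, 49}; there are 14 of them.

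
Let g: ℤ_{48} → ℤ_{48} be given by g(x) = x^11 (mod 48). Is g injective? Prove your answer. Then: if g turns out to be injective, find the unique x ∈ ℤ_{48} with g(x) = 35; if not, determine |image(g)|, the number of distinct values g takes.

27

g(0) = 0^11 = 0.
g(6): Repeated squaring mod 48: 6^1 ≡ 6, 6^2 ≡ 6² = 36, 6^4 ≡ 36² = 1296 ≡ 0, 6^8 ≡ 0² = 0. Since 11 = 8 + 2 + 1, 6^11 ≡ 0·36·6: 0·36 = 0, then 0·6 = 0. So 6^11 ≡ 0 (mod 48).
So g(0) = g(6) = 0 while 0 ≠ 6, hence g is not injective.
Since g is not injective, we determine |image(g)|. Computing x^11 mod 48 for each x (by repeated squaring, reducing mod 48 at every step), the values g(0), g(1), …, g(47) are: 0, 1, 32, 27, 16, 29, 0, 7, 32, 9, 16, 35, 0, 37, 32, 15, 16, 17, 0, 43, 32, 45, 16, 23, 0, 25, 32, 3, 16, 5, 0, 31, 32, 33, 16, 11, 0, 13, 32, 39, 16, 41, 0, 19, 32, 21, 16, 47.
The distinct values are {0, 1, 3, 5, 7, 9, 11, 13, 15, 16, 17, 19, 21, 23, 25, 27, 29, 31, 32, 33, 35, 37, 39, 41, 43, 45, 47}; there are 27 of them.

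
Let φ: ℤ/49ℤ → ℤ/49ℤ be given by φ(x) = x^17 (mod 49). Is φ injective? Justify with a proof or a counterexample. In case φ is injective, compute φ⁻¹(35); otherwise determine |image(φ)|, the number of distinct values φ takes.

φ(0) = 0^17 = 0.
φ(7): Repeated squaring mod 49: 7^1 ≡ 7, 7^2 ≡ 7² = 49 ≡ 0, 7^4 ≡ 0² = 0, 7^8 ≡ 0² = 0, 7^16 ≡ 0² = 0. Since 17 = 16 + 1, 7^17 ≡ 0·7: 0·7 = 0. So 7^17 ≡ 0 (mod 49).
So φ(0) = φ(7) = 0 while 0 ≠ 7, therefore φ is not injective.
Since φ is not injective, we determine |image(φ)|. Computing x^17 mod 49 for each x (by repeated squaring, reducing mod 49 at every step), the values φ(0), φ(1), …, φ(48) are: 0, 1, 46, 26, 9, 45, 20, 0, 22, 39, 12, 44, 38, 41, 0, 43, 32, 47, 30, 31, 13, 0, 15, 25, 33, 16, 24, 34, 0, 36, 18, 19, 2, 17, 6, 0, 8, 11, 5, 37, 10, 27, 0, 29, 4, 40, 23, 3, 48.
The distinct values are {0, 1, 2, 3, 4, 5, 6, 8, 9, 10, 11, 12, 13, 15, 16, 17, 18, 19, 20, 22, 23, 24, 25, 26, 27, 29, 30, 31, 32, 33, 34, 36, 37, 38, 39, 40, 41, 43, 44, 45, 46, 47, 48}; there are 43 of them.

43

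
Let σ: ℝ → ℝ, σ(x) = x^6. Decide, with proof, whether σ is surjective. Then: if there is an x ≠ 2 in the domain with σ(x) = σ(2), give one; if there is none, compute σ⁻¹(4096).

-2

Since 6 is even, x^6 ≥ 0 for all x ∈ ℝ, so −1 ∈ ℝ has no preimage. Thus σ is not surjective.
For the follow-up, such an x exists: taking x = −2 ∈ ℝ gives σ(−2) = 64 = σ(2) with −2 ≠ 2.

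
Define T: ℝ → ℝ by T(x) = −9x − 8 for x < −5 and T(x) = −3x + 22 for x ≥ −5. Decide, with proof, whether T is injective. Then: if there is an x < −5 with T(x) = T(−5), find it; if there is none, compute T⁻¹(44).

-52/9

Both pieces are strictly decreasing (slopes −9 and −3), so each is injective on its own interval.
The left piece maps (−∞, −5) onto (37, ∞); the right piece maps [−5, ∞) onto (−∞, 37].
These images are disjoint, so no value is attained by both pieces. Hence T is injective.
Because the two images are disjoint, no x < −5 has T(x) = T(−5), so we compute T⁻¹(44): 44 lies in (37, ∞), so solve −9x − 8 = 44: x = (44 + 8)/(−9) = −52/9.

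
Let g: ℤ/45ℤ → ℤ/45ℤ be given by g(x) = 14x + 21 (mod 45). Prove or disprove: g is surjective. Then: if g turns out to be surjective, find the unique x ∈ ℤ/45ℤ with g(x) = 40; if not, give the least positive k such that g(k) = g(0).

11

By definition, g is surjective if every y in the codomain equals g(x) for some x in the domain.
Since gcd(14, 45) = 1, 14 is invertible modulo 45. Euclid's algorithm: 45 = 3·14 + 3, 14 = 4·3 + 2, 3 = 1·2 + 1; back-substituting gives 1 = 29·14 − 9·45, so 14⁻¹ ≡ 29 (mod 45).
Then y ↦ 29(y − 21) is a two-sided inverse to g, so every y ∈ ℤ/45ℤ has a preimage.
Therefore g is surjective.
Since g is surjective, we find g⁻¹(40): we need 14x ≡ 40 − 21 ≡ 19 (mod 45). Using 14⁻¹ = 29: x ≡ 29·19 = 551 = 12·45 + 11, so x = 11.
Check: g(11) = 14·11 + 21 = 175 = 3·45 + 40 ≡ 40 (mod 45).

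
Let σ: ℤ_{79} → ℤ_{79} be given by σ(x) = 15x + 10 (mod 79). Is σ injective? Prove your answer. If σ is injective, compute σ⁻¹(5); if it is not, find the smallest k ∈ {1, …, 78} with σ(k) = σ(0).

26

Recall: injectivity means: for all u, v in the domain, σ(u) = σ(v) implies u = v.
If σ(u) = σ(v), then 15u ≡ 15v (mod 79). Because gcd(15, 79) = 1, we may cancel 15 to get u ≡ v (mod 79).
Thus σ is injective.
We now compute 15⁻¹ mod 79 explicitly. Euclid's algorithm: 79 = 5·15 + 4, 15 = 3·4 + 3, 4 = 1·3 + 1; back-substituting gives 1 = 58·15 − 11·79, so 15⁻¹ ≡ 58 (mod 79).
Since σ is injective, we find σ⁻¹(5): we need 15x ≡ 5 − 10 ≡ 74 (mod 79). Using 15⁻¹ = 58: x ≡ 58·74 = 4292 = 54·79 + 26, so x = 26.
Check: σ(26) = 15·26 + 10 = 400 = 5·79 + 5 ≡ 5 (mod 79).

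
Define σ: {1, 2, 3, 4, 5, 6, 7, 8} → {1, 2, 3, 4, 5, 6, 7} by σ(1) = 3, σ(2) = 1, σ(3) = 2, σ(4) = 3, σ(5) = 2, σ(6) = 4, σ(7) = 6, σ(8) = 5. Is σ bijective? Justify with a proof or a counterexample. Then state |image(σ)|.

σ(1) = 3 = σ(4) with 1 ≠ 4, so σ is not injective, hence not bijective.
The image of σ is {1, 2, 3, 4, 5, 6}, which has 6 elements.

6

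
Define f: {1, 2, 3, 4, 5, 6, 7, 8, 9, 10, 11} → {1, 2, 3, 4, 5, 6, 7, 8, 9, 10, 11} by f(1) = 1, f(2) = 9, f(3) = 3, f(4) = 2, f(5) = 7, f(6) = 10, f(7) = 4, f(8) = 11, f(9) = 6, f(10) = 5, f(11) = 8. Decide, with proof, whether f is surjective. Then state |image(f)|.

11

Every element of the codomain has a preimage: 1 = f(1), 2 = f(4), 3 = f(3), 4 = f(7), 5 = f(10), 6 = f(9), 7 = f(5), 8 = f(11), 9 = f(2), 10 = f(6), 11 = f(8).
Thus f is surjective.
The image of f is {1, 2, 3, 4, 5, 6, 7, 8, 9, 10, 11}, which has 11 elements.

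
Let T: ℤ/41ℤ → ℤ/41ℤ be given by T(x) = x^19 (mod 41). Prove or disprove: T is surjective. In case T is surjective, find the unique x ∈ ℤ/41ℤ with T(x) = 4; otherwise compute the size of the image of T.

31

Since 41 is prime, the nonzero elements of ℤ/41ℤ form a cyclic group of order 40.
As gcd(19, 40) = 1, raising to the 19th power is a bijection on this group: if u^19 ≡ v^19 then (uv^{−1})^19 = 1, and the only element of order dividing gcd(19, 40) = 1 is 1, so u = v.
With T(0) = 0 this makes T injective on all of ℤ/41ℤ, hence bijective (finite equal-size domain and codomain). In particular T is surjective.
Since T is surjective, we find the preimage of 4. The inverse of x ↦ x^19 on (ℤ/41ℤ)^× is x ↦ x^19, because 19·19 = 361 = 9·40 + 1 ≡ 1 (mod 40) and x^{40} = 1 for x ≠ 0 (Fermat). So T⁻¹(4) = 4^19 mod 41.
Repeated squaring mod 41: 4^1 ≡ 4, 4^2 ≡ 4² = 16, 4^4 ≡ 16² = 256 ≡ 10, 4^8 ≡ 10² = 100 ≡ 18, 4^16 ≡ 18² = 324 ≡ 37. Since 19 = 16 + 2 + 1, 4^19 ≡ 37·16·4: 37·16 = 592 ≡ 18, then 18·4 = 72 ≡ 31. So 4^19 ≡ 31 (mod 41).
Hence T⁻¹(4) = 31.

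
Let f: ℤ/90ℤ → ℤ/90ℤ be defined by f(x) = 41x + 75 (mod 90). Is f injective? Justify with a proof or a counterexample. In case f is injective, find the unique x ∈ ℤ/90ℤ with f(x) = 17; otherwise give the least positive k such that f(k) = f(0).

82

Recall that f is injective when f(s) = f(t) forces s = t.
If f(s) = f(t), then 41s ≡ 41t (mod 90). Because gcd(41, 90) = 1, we may cancel 41 to get s ≡ t (mod 90).
Therefore f is injective.
We now compute 41⁻¹ mod 90 explicitly. Euclid's algorithm: 90 = 2·41 + 8, 41 = 5·8 + 1; back-substituting gives 1 = 11·41 − 5·90, so 41⁻¹ ≡ 11 (mod 90).
Since f is injective, we find f⁻¹(17): we need 41x ≡ 17 − 75 ≡ 32 (mod 90). Using 41⁻¹ = 11: x ≡ 11·32 = 352 = 3·90 + 82, so x = 82.
Check: f(82) = 41·82 + 75 = 3437 = 38·90 + 17 ≡ 17 (mod 90).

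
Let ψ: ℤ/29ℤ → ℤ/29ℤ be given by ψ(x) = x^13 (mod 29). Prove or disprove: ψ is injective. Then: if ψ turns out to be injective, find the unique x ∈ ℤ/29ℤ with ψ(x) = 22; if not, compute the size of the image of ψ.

Since 29 is prime, the nonzero elements of ℤ/29ℤ form a cyclic group of order 28.
As gcd(13, 28) = 1, raising to the 13th power is a bijection on this group: if u^13 ≡ v^13 then (uv^{−1})^13 = 1, and the only element of order dividing gcd(13, 28) = 1 is 1, so u = v.
With ψ(0) = 0 this makes ψ injective on all of ℤ/29ℤ, hence bijective (finite equal-size domain and codomain). In particular ψ is injective.
Since ψ is injective, we find the preimage of 22. The inverse of x ↦ x^13 on (ℤ/29ℤ)^× is x ↦ x^13, because 13·13 = 169 = 6·28 + 1 ≡ 1 (mod 28) and x^{28} = 1 for x ≠ 0 (Fermat). So ψ⁻¹(22) = 22^13 mod 29.
Repeated squaring mod 29: 22^1 ≡ 22, 22^2 ≡ 22² = 484 ≡ 20, 22^4 ≡ 20² = 400 ≡ 23, 22^8 ≡ 23² = 529 ≡ 7. Since 13 = 8 + 4 + 1, 22^13 ≡ 7·23·22: 7·23 = 161 ≡ 16, then 16·22 = 352 ≡ 4. So 22^13 ≡ 4 (mod 29).
Hence ψ⁻¹(22) = 4.

4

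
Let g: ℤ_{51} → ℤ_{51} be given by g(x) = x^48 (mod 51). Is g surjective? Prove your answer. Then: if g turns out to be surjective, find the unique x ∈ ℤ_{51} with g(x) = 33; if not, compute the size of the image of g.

4

g(1) = 1^48 = 1.
g(2): Repeated squaring mod 51: 2^1 ≡ 2, 2^2 ≡ 2² = 4, 2^4 ≡ 4² = 16, 2^8 ≡ 16² = 256 ≡ 1, 2^16 ≡ 1² = 1, 2^32 ≡ 1² = 1. Since 48 = 32 + 16, 2^48 ≡ 1·1: 1·1 = 1. So 2^48 ≡ 1 (mod 51).
So g(1) = g(2) = 1 while 1 ≠ 2, hence g is not injective.
A non-injective map from the 51-element set ℤ_{51} to itself takes at most 50 distinct values, so it cannot be surjective. Thus g is not surjective.
Since g is not surjective, we determine |image(g)|. Computing x^48 mod 51 for each x (by repeated squaring, reducing mod 51 at every step), the values g(0), g(1), …, g(50) are: 0, 1, 1, 18, 1, 1, 18, 1, 1, 18, 1, 1, 18, 1, 1, 18, 1, 34, 18, 1, 1, 18, 1, 1, 18, 1, 1, 18, 1, 1, 18, 1, 1, 18, 34, 1, 18, 1, 1, 18, 1, 1, 18, 1, 1, 18, 1, 1, 18, 1, 1.
The distinct values are {0, 1, 18, 34}; there are 4 of them.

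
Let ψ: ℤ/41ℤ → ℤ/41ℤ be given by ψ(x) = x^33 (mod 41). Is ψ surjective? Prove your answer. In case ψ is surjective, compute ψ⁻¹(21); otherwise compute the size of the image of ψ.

Since 41 is prime, the nonzero elements of ℤ/41ℤ form a cyclic group of order 40.
As gcd(33, 40) = 1, raising to the 33rd power is a bijection on this group: if x_1^33 ≡ x_2^33 then (x_1x_2^{−1})^33 = 1, and the only element of order dividing gcd(33, 40) = 1 is 1, so x_1 = x_2.
With ψ(0) = 0 this makes ψ injective on all of ℤ/41ℤ, hence bijective (finite equal-size domain and codomain). In particular ψ is surjective.
Since ψ is surjective, we find the preimage of 21. The inverse of x ↦ x^33 on (ℤ/41ℤ)^× is x ↦ x^17, because 33·17 = 561 = 14·40 + 1 ≡ 1 (mod 40) and x^{40} = 1 for x ≠ 0 (Fermat). So ψ⁻¹(21) = 21^17 mod 41.
Repeated squaring mod 41: 21^1 ≡ 21, 21^2 ≡ 21² = 441 ≡ 31, 21^4 ≡ 31² = 961 ≡ 18, 21^8 ≡ 18² = 324 ≡ 37, 21^16 ≡ 37² = 1369 ≡ 16. Since 17 = 16 + 1, 21^17 ≡ 16·21: 16·21 = 336 ≡ 8. So 21^17 ≡ 8 (mod 41).
Hence ψ⁻¹(21) = 8.

8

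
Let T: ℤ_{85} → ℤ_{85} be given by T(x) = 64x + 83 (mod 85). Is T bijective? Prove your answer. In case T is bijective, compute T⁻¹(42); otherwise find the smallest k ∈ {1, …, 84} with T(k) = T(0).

If T(u) = T(v), then 64u ≡ 64v (mod 85). Because gcd(64, 85) = 1, we may cancel 64 to get u ≡ v (mod 85).
We now compute 64⁻¹ mod 85 explicitly. Euclid's algorithm: 85 = 1·64 + 21, 64 = 3·21 + 1; back-substituting gives 1 = 4·64 − 3·85, so 64⁻¹ ≡ 4 (mod 85).
Then y ↦ 4(y − 83) is a two-sided inverse to T, so every y ∈ ℤ_{85} has a preimage.
Thus T is bijective.
Since T is bijective, we compute T⁻¹(42): solve 64x + 83 ≡ 42 (mod 85), i.e. 64x ≡ 44 (mod 85).
Multiplying by 64⁻¹ = 4 gives x ≡ 4·44 = 176 = 2·85 + 6 ≡ 6 (mod 85).
Check: T(6) = 64·6 + 83 = 467 = 5·85 + 42 ≡ 42 (mod 85).

6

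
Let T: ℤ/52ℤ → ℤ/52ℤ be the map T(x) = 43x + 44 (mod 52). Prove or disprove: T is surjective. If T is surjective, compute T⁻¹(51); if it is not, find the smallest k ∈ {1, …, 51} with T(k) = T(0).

5

Since gcd(43, 52) = 1, 43 is invertible modulo 52. Euclid's algorithm: 52 = 1·43 + 9, 43 = 4·9 + 7, 9 = 1·7 + 2, 7 = 3·2 + 1; back-substituting gives 1 = 23·43 − 19·52, so 43⁻¹ ≡ 23 (mod 52).
For any y ∈ ℤ/52ℤ, x = 23(y − 44) mod 52 satisfies T(x) = 43·23(y − 44) + 44 ≡ y (since 43·23 ≡ 1 mod 52). So every y has a preimage.
Therefore T is surjective.
Since T is surjective, we compute T⁻¹(51): solve 43x + 44 ≡ 51 (mod 52), i.e. 43x ≡ 7 (mod 52).
Multiplying by 43⁻¹ = 23 gives x ≡ 23·7 = 161 = 3·52 + 5 ≡ 5 (mod 52).
Check: T(5) = 43·5 + 44 = 259 = 4·52 + 51 ≡ 51 (mod 52).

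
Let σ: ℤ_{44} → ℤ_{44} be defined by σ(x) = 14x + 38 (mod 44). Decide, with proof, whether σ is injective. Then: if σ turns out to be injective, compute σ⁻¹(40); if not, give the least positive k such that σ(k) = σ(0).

We have gcd(14, 44) = 2 > 1. Taking s = 0 and t = 22: σ(0) = 38 and σ(22) = 14·22 + 38 = 346 ≡ 38 (mod 44).
So σ(0) = σ(22) while 0 ≠ 22, hence σ is not injective.
Since σ is not injective, we find the least positive k with σ(k) = σ(0): this means 14k ≡ 0 (mod 44), i.e. 44 ∣ 14k. Since gcd(14, 44) = 2, dividing through by 2 this holds exactly when 22 ∣ 7k, and as gcd(7, 22) = 1, exactly when 22 ∣ k.
The smallest positive such k is 22.

22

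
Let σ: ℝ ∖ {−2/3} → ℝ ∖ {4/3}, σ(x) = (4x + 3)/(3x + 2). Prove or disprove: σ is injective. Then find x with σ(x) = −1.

Suppose σ(x_1) = σ(x_2). Cross-multiplying: (4x_1 + 3)(3x_2 + 2) = (4x_2 + 3)(3x_1 + 2).
Expanding both sides and cancelling the symmetric terms leaves −1·(x_1 − x_2) = 0. Since −1 ≠ 0, x_1 = x_2. Therefore σ is injective.
Solving σ(x) = −1: cross-multiplying gives 4x + 3 = −1(3x + 2), which rearranges to 7x = −5, so x = −5/7.

-5/7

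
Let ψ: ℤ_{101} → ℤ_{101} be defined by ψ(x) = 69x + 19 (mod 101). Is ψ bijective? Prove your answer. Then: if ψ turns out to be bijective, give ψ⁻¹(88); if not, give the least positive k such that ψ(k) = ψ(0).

Suppose ψ(x_1) = ψ(x_2) in ℤ_{101}. Then 69x_1 + 19 ≡ 69x_2 + 19 (mod 101), thus 69(x_1 − x_2) ≡ 0 (mod 101).
Since gcd(69, 101) = 1, 69 is invertible modulo 101, so x_1 − x_2 ≡ 0 (mod 101), i.e. x_1 = x_2.
We now compute 69⁻¹ mod 101 explicitly. Euclid's algorithm: 101 = 1·69 + 32, 69 = 2·32 + 5, 32 = 6·5 + 2, 5 = 2·2 + 1; back-substituting gives 1 = 41·69 − 28·101, so 69⁻¹ ≡ 41 (mod 101).
Then y ↦ 41(y − 19) is a two-sided inverse to ψ, so every y ∈ ℤ_{101} has a preimage.
Thus ψ is bijective.
Since ψ is bijective, we find ψ⁻¹(88): we need 69x ≡ 88 − 19 ≡ 69 (mod 101). Using 69⁻¹ = 41: x ≡ 41·69 = 2829 = 28·101 + 1, so x = 1.
Check: ψ(1) = 69·1 + 19 = 88 ≡ 88 (mod 101).

1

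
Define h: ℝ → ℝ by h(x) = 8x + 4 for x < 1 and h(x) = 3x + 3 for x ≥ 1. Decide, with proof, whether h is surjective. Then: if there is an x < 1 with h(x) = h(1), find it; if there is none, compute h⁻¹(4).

1/4

Both pieces are strictly increasing (slopes 8 and 3), so each is injective on its own interval.
The left piece maps (−∞, 1) onto (−∞, 12); the right piece maps [1, ∞) onto [6, ∞).
The union (−∞, 12) ∪ [6, ∞) covers ℝ, so h is surjective.
For the follow-up: the images overlap, so an x < 1 with h(x) = h(1) exists. h(1) = 6; solving 8x + 4 = 6 for x < 1 gives x = (6 − 4)/8 = 1/4.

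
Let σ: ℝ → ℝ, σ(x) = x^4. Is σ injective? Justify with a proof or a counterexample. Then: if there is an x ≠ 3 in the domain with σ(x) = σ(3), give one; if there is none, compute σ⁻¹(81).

-3

σ(3) = 81 = (−3)^4 = σ(−3) (since 4 is even), with 3 ≠ −3. So σ is not injective.
For the follow-up, such an x exists: taking x = −3 ∈ ℝ gives σ(−3) = 81 = σ(3) with −3 ≠ 3.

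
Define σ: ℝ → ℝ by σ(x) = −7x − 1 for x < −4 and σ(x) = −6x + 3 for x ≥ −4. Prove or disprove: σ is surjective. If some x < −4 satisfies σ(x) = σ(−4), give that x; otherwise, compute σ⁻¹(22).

-19/6

Both pieces are strictly decreasing (slopes −7 and −6), so each is injective on its own interval.
The left piece maps (−∞, −4) onto (27, ∞); the right piece maps [−4, ∞) onto (−∞, 27].
These images together cover ℝ, so σ is surjective.
Because the two images are disjoint, no x < −4 has σ(x) = σ(−4), so we compute σ⁻¹(22): 22 lies in (−∞, 27], so solve −6x + 3 = 22: x = (22 − 3)/(−6) = −19/6.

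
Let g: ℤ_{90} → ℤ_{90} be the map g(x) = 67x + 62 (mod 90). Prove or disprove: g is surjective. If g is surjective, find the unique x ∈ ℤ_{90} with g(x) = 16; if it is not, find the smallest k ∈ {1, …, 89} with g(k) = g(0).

Since gcd(67, 90) = 1, 67 is invertible modulo 90. Euclid's algorithm: 90 = 1·67 + 23, 67 = 2·23 + 21, 23 = 1·21 + 2, 21 = 10·2 + 1; back-substituting gives 1 = 43·67 − 32·90, so 67⁻¹ ≡ 43 (mod 90).
For any y ∈ ℤ_{90}, x = 43(y − 62) mod 90 satisfies g(x) = 67·43(y − 62) + 62 ≡ y (since 67·43 ≡ 1 mod 90). So every y has a preimage.
Therefore g is surjective.
Since g is surjective, we compute g⁻¹(16): solve 67x + 62 ≡ 16 (mod 90), i.e. 67x ≡ 44 (mod 90).
Multiplying by 67⁻¹ = 43 gives x ≡ 43·44 = 1892 = 21·90 + 2 ≡ 2 (mod 90).
Check: g(2) = 67·2 + 62 = 196 = 2·90 + 16 ≡ 16 (mod 90).

2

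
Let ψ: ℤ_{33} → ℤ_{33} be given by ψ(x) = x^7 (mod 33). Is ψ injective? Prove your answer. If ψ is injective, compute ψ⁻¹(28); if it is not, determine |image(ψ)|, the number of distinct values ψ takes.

7

Computing x^7 mod 33 for each x (by repeated squaring, reducing mod 33 at every step), the values ψ(0), ψ(1), …, ψ(32) are: 0, 1, 29, 9, 16, 14, 30, 28, 2, 15, 10, 11, 12, 7, 20, 27, 25, 8, 6, 13, 26, 21, 22, 23, 18, 31, 5, 3, 19, 17, 24, 4, 32.
Every element of ℤ_{33} appears exactly once in this list, so ψ is a bijection, and in particular injective.
Since ψ is injective, we read off the preimage of 28 from the same table: ψ(7) = 28, so ψ⁻¹(28) = 7.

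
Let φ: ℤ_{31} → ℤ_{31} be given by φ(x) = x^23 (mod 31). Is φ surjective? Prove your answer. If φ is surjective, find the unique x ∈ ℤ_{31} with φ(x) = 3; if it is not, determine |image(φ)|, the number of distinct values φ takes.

22

Since 31 is prime, the nonzero elements of ℤ_{31} form a cyclic group of order 30.
As gcd(23, 30) = 1, raising to the 23rd power is a bijection on this group: if x_1^23 ≡ x_2^23 then (x_1x_2^{−1})^23 = 1, and the only element of order dividing gcd(23, 30) = 1 is 1, so x_1 = x_2.
With φ(0) = 0 this makes φ injective on all of ℤ_{31}, hence bijective (finite equal-size domain and codomain). In particular φ is surjective.
Since φ is surjective, we find the preimage of 3. The inverse of x ↦ x^23 on (ℤ_{31})^× is x ↦ x^17, because 23·17 = 391 = 13·30 + 1 ≡ 1 (mod 30) and x^{30} = 1 for x ≠ 0 (Fermat). So φ⁻¹(3) = 3^17 mod 31.
Repeated squaring mod 31: 3^1 ≡ 3, 3^2 ≡ 3² = 9, 3^4 ≡ 9² = 81 ≡ 19, 3^8 ≡ 19² = 361 ≡ 20, 3^16 ≡ 20² = 400 ≡ 28. Since 17 = 16 + 1, 3^17 ≡ 28·3: 28·3 = 84 ≡ 22. So 3^17 ≡ 22 (mod 31).
Hence φ⁻¹(3) = 22.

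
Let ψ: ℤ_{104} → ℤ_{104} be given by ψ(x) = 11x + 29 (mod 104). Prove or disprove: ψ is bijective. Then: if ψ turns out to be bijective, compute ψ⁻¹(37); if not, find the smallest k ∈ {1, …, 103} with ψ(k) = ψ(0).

48

Recall: ψ is injective if ψ(x_1) = ψ(x_2) implies x_1 = x_2.
If ψ(x_1) = ψ(x_2), then 11x_1 ≡ 11x_2 (mod 104). Because gcd(11, 104) = 1, we may cancel 11 to get x_1 ≡ x_2 (mod 104).
We now compute 11⁻¹ mod 104 explicitly. Euclid's algorithm: 104 = 9·11 + 5, 11 = 2·5 + 1; back-substituting gives 1 = 19·11 − 2·104, so 11⁻¹ ≡ 19 (mod 104).
Then y ↦ 19(y − 29) is a two-sided inverse to ψ, so every y ∈ ℤ_{104} has a preimage.
Hence ψ is bijective.
Since ψ is bijective, we find ψ⁻¹(37): we need 11x ≡ 37 − 29 ≡ 8 (mod 104). Using 11⁻¹ = 19: x ≡ 19·8 = 152 = 1·104 + 48, so x = 48.
Check: ψ(48) = 11·48 + 29 = 557 = 5·104 + 37 ≡ 37 (mod 104).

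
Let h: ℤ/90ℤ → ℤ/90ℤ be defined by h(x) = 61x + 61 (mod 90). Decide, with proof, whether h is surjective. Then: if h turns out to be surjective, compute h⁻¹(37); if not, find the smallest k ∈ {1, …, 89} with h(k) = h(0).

66

Since gcd(61, 90) = 1, 61 is invertible modulo 90. Euclid's algorithm: 90 = 1·61 + 29, 61 = 2·29 + 3, 29 = 9·3 + 2, 3 = 1·2 + 1; back-substituting gives 1 = 31·61 − 21·90, so 61⁻¹ ≡ 31 (mod 90).
For any y ∈ ℤ/90ℤ, x = 31(y − 61) mod 90 satisfies h(x) = 61·31(y − 61) + 61 ≡ y (since 61·31 ≡ 1 mod 90). So every y has a preimage.
Thus h is surjective.
Since h is surjective, we compute h⁻¹(37): solve 61x + 61 ≡ 37 (mod 90), i.e. 61x ≡ 66 (mod 90).
Multiplying by 61⁻¹ = 31 gives x ≡ 31·66 = 2046 = 22·90 + 66 ≡ 66 (mod 90).
Check: h(66) = 61·66 + 61 = 4087 = 45·90 + 37 ≡ 37 (mod 90).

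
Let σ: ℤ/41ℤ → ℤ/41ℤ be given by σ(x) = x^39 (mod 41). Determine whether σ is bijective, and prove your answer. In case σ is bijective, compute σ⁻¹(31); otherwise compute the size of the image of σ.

Since 41 is prime, the nonzero elements of ℤ/41ℤ form a cyclic group of order 40.
As gcd(39, 40) = 1, raising to the 39th power is a bijection on this group: if u^39 ≡ v^39 then (uv^{−1})^39 = 1, and the only element of order dividing gcd(39, 40) = 1 is 1, so u = v.
With σ(0) = 0 this makes σ injective on all of ℤ/41ℤ, hence bijective (finite equal-size domain and codomain). In particular σ is bijective.
Since σ is bijective, we find the preimage of 31. The inverse of x ↦ x^39 on (ℤ/41ℤ)^× is x ↦ x^39, because 39·39 = 1521 = 38·40 + 1 ≡ 1 (mod 40) and x^{40} = 1 for x ≠ 0 (Fermat). So σ⁻¹(31) = 31^39 mod 41.
Repeated squaring mod 41: 31^1 ≡ 31, 31^2 ≡ 31² = 961 ≡ 18, 31^4 ≡ 18² = 324 ≡ 37, 31^8 ≡ 37² = 1369 ≡ 16, 31^16 ≡ 16² = 256 ≡ 10, 31^32 ≡ 10² = 100 ≡ 18. Since 39 = 32 + 4 + 2 + 1, 31^39 ≡ 18·37·18·31: 18·37 = 666 ≡ 10, then 10·18 = 180 ≡ 16, then 16·31 = 496 ≡ 4. So 31^39 ≡ 4 (mod 41).
Hence σ⁻¹(31) = 4.

4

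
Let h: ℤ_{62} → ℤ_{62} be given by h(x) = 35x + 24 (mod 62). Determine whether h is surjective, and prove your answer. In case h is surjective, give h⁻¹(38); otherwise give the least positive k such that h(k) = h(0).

50

Since gcd(35, 62) = 1, 35 is invertible modulo 62. Euclid's algorithm: 62 = 1·35 + 27, 35 = 1·27 + 8, 27 = 3·8 + 3, 8 = 2·3 + 2, 3 = 1·2 + 1; back-substituting gives 1 = 39·35 − 22·62, so 35⁻¹ ≡ 39 (mod 62).
Then y ↦ 39(y − 24) is a two-sided inverse to h, so every y ∈ ℤ_{62} has a preimage.
So h is surjective.
Since h is surjective, we find h⁻¹(38): we need 35x ≡ 38 − 24 ≡ 14 (mod 62). Using 35⁻¹ = 39: x ≡ 39·14 = 546 = 8·62 + 50, so x = 50.
Check: h(50) = 35·50 + 24 = 1774 = 28·62 + 38 ≡ 38 (mod 62).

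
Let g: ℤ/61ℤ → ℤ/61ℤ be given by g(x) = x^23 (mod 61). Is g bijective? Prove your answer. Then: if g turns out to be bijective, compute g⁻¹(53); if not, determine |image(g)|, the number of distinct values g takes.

28

Since 61 is prime, the nonzero elements of ℤ/61ℤ form a cyclic group of order 60.
As gcd(23, 60) = 1, raising to the 23rd power is a bijection on this group: if s^23 ≡ t^23 then (st^{−1})^23 = 1, and the only element of order dividing gcd(23, 60) = 1 is 1, so s = t.
With g(0) = 0 this makes g injective on all of ℤ/61ℤ, hence bijective (finite equal-size domain and codomain). In particular g is bijective.
Since g is bijective, we find the preimage of 53. The inverse of x ↦ x^23 on (ℤ/61ℤ)^× is x ↦ x^47, because 23·47 = 1081 = 18·60 + 1 ≡ 1 (mod 60) and x^{60} = 1 for x ≠ 0 (Fermat). So g⁻¹(53) = 53^47 mod 61.
Repeated squaring mod 61: 53^1 ≡ 53, 53^2 ≡ 53² = 2809 ≡ 3, 53^4 ≡ 3² = 9, 53^8 ≡ 9² = 81 ≡ 20, 53^16 ≡ 20² = 400 ≡ 34, 53^32 ≡ 34² = 1156 ≡ 58. Since 47 = 32 + 8 + 4 + 2 + 1, 53^47 ≡ 58·20·9·3·53: 58·20 = 1160 ≡ 1, then 1·9 = 9, then 9·3 = 27, then 27·53 = 1431 ≡ 28. So 53^47 ≡ 28 (mod 61).
Hence g⁻¹(53) = 28.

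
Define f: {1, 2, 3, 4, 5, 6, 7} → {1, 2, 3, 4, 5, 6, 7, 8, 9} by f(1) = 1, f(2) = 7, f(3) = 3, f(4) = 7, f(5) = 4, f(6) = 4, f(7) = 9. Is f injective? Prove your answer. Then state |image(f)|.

5

f(2) = 7 = f(4) with 2 ≠ 4, so f is not injective.
The image of f is {1, 3, 4, 7, 9}, which has 5 elements.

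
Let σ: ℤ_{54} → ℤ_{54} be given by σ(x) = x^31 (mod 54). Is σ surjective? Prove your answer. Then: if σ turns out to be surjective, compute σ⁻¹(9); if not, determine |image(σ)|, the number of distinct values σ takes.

38

σ(0) = 0^31 = 0.
σ(6): Repeated squaring mod 54: 6^1 ≡ 6, 6^2 ≡ 6² = 36, 6^4 ≡ 36² = 1296 ≡ 0, 6^8 ≡ 0² = 0, 6^16 ≡ 0² = 0. Since 31 = 16 + 8 + 4 + 2 + 1, 6^31 ≡ 0·0·0·36·6: 0·0 = 0, then 0·0 = 0, then 0·36 = 0, then 0·6 = 0. So 6^31 ≡ 0 (mod 54).
So σ(0) = σ(6) = 0 while 0 ≠ 6, so σ is not injective.
A non-injective map from the 54-element set ℤ_{54} to itself takes at most 53 distinct values, so it cannot be surjective. Therefore σ is not surjective.
Since σ is not surjective, we determine |image(σ)|. Computing x^31 mod 54 for each x (by repeated squaring, reducing mod 54 at every step), the values σ(0), σ(1), …, σ(53) are: 0, 1, 38, 27, 40, 23, 0, 25, 8, 27, 10, 47, 0, 49, 32, 27, 34, 17, 0, 19, 2, 27, 4, 41, 0, 43, 26, 27, 28, 11, 0, 13, 50, 27, 52, 35, 0, 37, 20, 27, 22, 5, 0, 7, 44, 27, 46, 29, 0, 31, 14, 27, 16, 53.
The distinct values are {0, 1, 2, 4, 5, 7, 8, 10, 11, 13, 14, 16, 17, 19, 20, 22, 23, 25, 26, 27, 28, 29, 31, 32, 34, 35, 37, 38, 40, 41, 43, 44, 46, 47, 49, 50, 52, 53}; there are 38 of them.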